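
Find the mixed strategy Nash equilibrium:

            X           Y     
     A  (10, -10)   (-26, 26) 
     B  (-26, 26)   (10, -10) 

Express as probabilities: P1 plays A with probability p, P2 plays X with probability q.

p = 0.5, q = 0.5

Work:
Find probabilities that make opponent indifferent:
P2 chooses q to make P1 indifferent between A and B
P1 chooses p to make P2 indifferent between X and Y
Mixed NE: P1 plays (A: 0.5, B: 0.5), P2 plays (X: 0.5, Y: 0.5)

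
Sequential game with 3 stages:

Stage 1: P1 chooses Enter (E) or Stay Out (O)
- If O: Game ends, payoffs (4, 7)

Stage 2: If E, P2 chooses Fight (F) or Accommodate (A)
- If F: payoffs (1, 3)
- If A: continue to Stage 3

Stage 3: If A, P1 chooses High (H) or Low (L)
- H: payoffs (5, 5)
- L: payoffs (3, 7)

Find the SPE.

SPE: (E, A, H); Outcome (5, 5)

Work:
Stage 3: P1 chooses H (5 vs 3)
Stage 2: P2: F->3, A->5 (anticipating H). Choose A
Stage 1: P1: O->4, E->5 (anticipating A, H). Choose E
SPE path: E -> A -> H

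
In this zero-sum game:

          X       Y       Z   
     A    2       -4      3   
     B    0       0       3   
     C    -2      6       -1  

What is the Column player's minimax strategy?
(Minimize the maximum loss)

Column should play X, value = 2

Work:
Column player minimizes Row's maximum payoff:
Column X: max payoff to Row = 2
Column Y: max payoff to Row = 6
Column Z: max payoff to Row = 3
Minimum is 2, achieved by column X.
Minimax strategy: X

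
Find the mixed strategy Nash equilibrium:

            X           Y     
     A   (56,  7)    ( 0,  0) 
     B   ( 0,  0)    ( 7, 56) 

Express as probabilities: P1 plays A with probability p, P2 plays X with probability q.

p = 0.8889, q = 0.1111

Work:
Find probabilities that make opponent indifferent:
P2 chooses q to make P1 indifferent between A and B
P1 chooses p to make P2 indifferent between X and Y
Mixed NE: P1 plays (A: 0.8889, B: 0.1111), P2 plays (X: 0.1111, Y: 0.8889)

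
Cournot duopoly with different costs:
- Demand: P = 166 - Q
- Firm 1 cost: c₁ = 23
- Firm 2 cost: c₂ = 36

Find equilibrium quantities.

q₁* = 52.0, q₂* = 39.0

Work:
Reaction: q₁ = (166 - 23 - q₂)/2
Reaction: q₂ = (166 - 36 - q₁)/2
Solve simultaneously:
q₁* = (166 - 2×23 + 36)/3 = 52.0
q₂* = (166 - 2×36 + 23)/3 = 39.0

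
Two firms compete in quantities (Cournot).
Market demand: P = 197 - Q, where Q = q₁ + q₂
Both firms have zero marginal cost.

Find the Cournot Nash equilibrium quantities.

q₁* = q₂* = 65.67; P* = 65.67

Work:
Profit: π_i = P·q_i = (a - q_i - q_j)·q_i
FOC: ∂π_i/∂q_i = a - 2q_i - q_j = 0
Reaction function: q_i = (197 - q_j)/2
Symmetry: q* = 197/3 = 65.67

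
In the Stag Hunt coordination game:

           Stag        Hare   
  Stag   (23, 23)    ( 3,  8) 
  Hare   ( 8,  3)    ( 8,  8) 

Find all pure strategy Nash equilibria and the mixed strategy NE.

Pure NE: (Stag, Stag) and (Hare, Hare); Mixed NE: p = 0.25, q = 0.25

Work:
Check pure NE:
(Stag, Stag): (23, 23) - no unilateral deviation beneficial
(Hare, Hare): (8, 8) - no unilateral deviation beneficial
Mixed NE: P1 plays Stag with p = 0.25, P2 plays Stag with q = 0.25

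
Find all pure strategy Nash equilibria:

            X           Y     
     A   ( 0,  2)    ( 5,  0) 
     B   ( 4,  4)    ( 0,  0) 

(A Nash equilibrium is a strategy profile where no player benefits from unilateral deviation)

Nash equilibrium: (B, X)

Work:
Best responses:
  P1 vs X: payoffs [0, 4] → best response B (payoff 4)
  P1 vs Y: payoffs [5, 0] → best response A (payoff 5)
  P2 vs A: payoffs [2, 0] → best response X (payoff 2)
  P2 vs B: payoffs [4, 0] → best response X (payoff 4)
Mutual best responses: (B,X) → Nash equilibria.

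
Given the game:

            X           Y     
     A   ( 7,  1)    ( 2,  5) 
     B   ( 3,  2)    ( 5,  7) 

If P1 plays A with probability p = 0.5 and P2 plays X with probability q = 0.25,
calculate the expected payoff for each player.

E[P1] = 3.875, E[P2] = 4.875

Work:
E[P1] = p·q·π₁(A,X) + p·(1-q)·π₁(A,Y) + (1-p)·q·π₁(B,X) + (1-p)·(1-q)·π₁(B,Y)
= 0.5·0.25·7 + 0.5·0.75·2 + 0.5·0.25·3 + 0.5·0.75·5
= 3.875

E[P2] = 4.875 (similar calculation)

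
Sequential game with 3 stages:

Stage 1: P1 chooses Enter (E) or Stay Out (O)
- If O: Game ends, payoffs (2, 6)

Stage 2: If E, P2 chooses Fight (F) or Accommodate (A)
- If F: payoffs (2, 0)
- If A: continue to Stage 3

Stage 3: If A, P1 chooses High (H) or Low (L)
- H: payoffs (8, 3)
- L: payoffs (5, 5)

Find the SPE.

SPE: (E, A, H); Outcome (8, 3)

Work:
Stage 3: P1 chooses H (8 vs 5)
Stage 2: P2: F->0, A->3 (anticipating H). Choose A
Stage 1: P1: O->2, E->8 (anticipating A, H). Choose E
SPE path: E -> A -> H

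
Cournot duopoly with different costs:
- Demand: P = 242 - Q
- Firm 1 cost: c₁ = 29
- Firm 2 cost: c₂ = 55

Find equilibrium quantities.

q₁* = 79.67, q₂* = 53.67

Work:
Reaction: q₁ = (242 - 29 - q₂)/2
Reaction: q₂ = (242 - 55 - q₁)/2
Solve simultaneously:
q₁* = (242 - 2×29 + 55)/3 = 79.67
q₂* = (242 - 2×55 + 29)/3 = 53.67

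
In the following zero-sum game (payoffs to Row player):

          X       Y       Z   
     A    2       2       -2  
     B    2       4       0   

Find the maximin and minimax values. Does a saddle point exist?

Maximin = 0, Minimax = 0, Saddle: True

Work:
Row minimums: [-2, 0] → maximin = 0
Column maximums: [2, 4, 0] → minimax = 0
Saddle point exists! Game value = 0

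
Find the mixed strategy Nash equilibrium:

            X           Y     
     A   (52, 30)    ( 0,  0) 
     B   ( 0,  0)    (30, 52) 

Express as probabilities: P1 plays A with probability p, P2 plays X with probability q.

p = 0.6341, q = 0.3659

Work:
Find probabilities that make opponent indifferent:
P2 chooses q to make P1 indifferent between A and B
P1 chooses p to make P2 indifferent between X and Y
Mixed NE: P1 plays (A: 0.6341, B: 0.3659), P2 plays (X: 0.3659, Y: 0.6341)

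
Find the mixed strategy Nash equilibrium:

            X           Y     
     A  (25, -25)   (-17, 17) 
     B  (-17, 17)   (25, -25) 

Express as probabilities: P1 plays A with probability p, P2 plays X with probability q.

p = 0.5, q = 0.5

Work:
Find probabilities that make opponent indifferent:
P2 chooses q to make P1 indifferent between A and B
P1 chooses p to make P2 indifferent between X and Y
Mixed NE: P1 plays (A: 0.5, B: 0.5), P2 plays (X: 0.5, Y: 0.5)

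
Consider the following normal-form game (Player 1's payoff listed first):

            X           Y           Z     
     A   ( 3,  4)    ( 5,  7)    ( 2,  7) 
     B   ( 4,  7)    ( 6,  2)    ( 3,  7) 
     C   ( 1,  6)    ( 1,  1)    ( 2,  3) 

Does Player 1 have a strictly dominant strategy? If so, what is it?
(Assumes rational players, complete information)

Yes, Player 1's strictly dominant strategy is B

Work:
A strategy strictly dominates another if it gives a strictly higher payoff against every opponent action. Compare each pair of P1's strategies column-by-column:
  A vs B: [3 vs 4, 5 vs 6, 2 vs 3] → A does not strictly dominate B (column X: 3 ≤ 4)
  A vs C: [3 vs 1, 5 vs 1, 2 vs 2] → A does not strictly dominate C (column Z: 2 ≤ 2)
  B vs A: [4 vs 3, 6 vs 5, 3 vs 2] → B strictly dominates A
  B vs C: [4 vs 1, 6 vs 1, 3 vs 2] → B strictly dominates C
  C vs A: [1 vs 3, 1 vs 5, 2 vs 2] → C does not strictly dominate A (column X: 1 ≤ 3)
  C vs B: [1 vs 4, 1 vs 6, 2 vs 3] → C does not strictly dominate B (column X: 1 ≤ 4)
B strictly dominates every other strategy → strictly dominant.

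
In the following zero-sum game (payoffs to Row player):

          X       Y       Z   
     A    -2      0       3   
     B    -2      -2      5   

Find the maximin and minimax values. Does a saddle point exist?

Maximin = -2, Minimax = -2, Saddle: True

Work:
Row minimums: [-2, -2] → maximin = -2
Column maximums: [-2, 0, 5] → minimax = -2
Saddle point exists! Game value = -2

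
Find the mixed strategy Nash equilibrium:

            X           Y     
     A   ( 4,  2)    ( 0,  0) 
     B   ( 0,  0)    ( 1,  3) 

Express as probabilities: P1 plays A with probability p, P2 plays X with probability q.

p = 0.6, q = 0.2

Work:
Find probabilities that make opponent indifferent:
P2 chooses q to make P1 indifferent between A and B
P1 chooses p to make P2 indifferent between X and Y
Mixed NE: P1 plays (A: 0.6, B: 0.4), P2 plays (X: 0.2, Y: 0.8)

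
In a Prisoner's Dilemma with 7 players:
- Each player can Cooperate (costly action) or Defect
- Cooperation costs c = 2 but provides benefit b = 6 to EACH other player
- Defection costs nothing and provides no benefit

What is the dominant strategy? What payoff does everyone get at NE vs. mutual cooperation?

Dominant: Defect; NE payoff = 0; Coop payoff = 34

Work:
Defect dominates (saves cost c = 2, benefit to others is external)
NE: All defect → everyone gets 0
If all cooperate: each receives (6)×6 - 2 = 34
Social dilemma: 34 > 0 but NE gives 0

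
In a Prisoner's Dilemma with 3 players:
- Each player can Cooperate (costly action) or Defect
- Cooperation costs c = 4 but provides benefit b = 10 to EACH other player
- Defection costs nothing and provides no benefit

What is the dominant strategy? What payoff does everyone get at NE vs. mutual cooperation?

Dominant: Defect; NE payoff = 0; Coop payoff = 16

Work:
Defect dominates (saves cost c = 4, benefit to others is external)
NE: All defect → everyone gets 0
If all cooperate: each receives (2)×10 - 4 = 16
Social dilemma: 16 > 0 but NE gives 0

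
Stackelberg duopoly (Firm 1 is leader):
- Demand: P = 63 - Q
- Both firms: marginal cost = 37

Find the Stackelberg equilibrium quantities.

q₁* (leader) = 13.0, q₂* (follower) = 6.5

Work:
Follower's reaction: q₂ = (a - c - q₁)/2
Leader substitutes: π₁ = q₁·(a - q₁ - (a-c-q₁)/2 - c)
FOC: q₁* = (63 - 37)/2 = 13.00
Then: q₂* = (63 - 37 - 13.0)/2 = 6.50
Leader has first-mover advantage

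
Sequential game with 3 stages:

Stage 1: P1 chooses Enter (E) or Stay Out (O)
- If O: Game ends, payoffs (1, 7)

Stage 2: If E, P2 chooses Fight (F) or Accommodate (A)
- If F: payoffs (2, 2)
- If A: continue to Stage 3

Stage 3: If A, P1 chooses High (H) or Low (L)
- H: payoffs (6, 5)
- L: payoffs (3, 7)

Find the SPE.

SPE: (E, A, H); Outcome (6, 5)

Work:
Stage 3: P1 chooses H (6 vs 3)
Stage 2: P2: F->2, A->5 (anticipating H). Choose A
Stage 1: P1: O->1, E->6 (anticipating A, H). Choose E
SPE path: E -> A -> H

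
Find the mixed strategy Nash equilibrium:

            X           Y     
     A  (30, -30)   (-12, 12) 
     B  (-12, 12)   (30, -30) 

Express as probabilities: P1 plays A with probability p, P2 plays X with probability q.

p = 0.5, q = 0.5

Work:
Find probabilities that make opponent indifferent:
P2 chooses q to make P1 indifferent between A and B
P1 chooses p to make P2 indifferent between X and Y
Mixed NE: P1 plays (A: 0.5, B: 0.5), P2 plays (X: 0.5, Y: 0.5)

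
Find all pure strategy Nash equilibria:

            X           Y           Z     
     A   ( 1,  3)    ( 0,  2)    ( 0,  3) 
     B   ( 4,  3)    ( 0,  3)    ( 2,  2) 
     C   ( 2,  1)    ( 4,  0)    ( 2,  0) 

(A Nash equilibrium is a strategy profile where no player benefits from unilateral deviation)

Nash equilibrium: (B, X)

Work:
Best responses:
  P1 vs X: payoffs [1, 4, 2] → best response B (payoff 4)
  P1 vs Y: payoffs [0, 0, 4] → best response C (payoff 4)
  P1 vs Z: payoffs [0, 2, 2] → best response B/C (payoff 2)
  P2 vs A: payoffs [3, 2, 3] → best response X/Z (payoff 3)
  P2 vs B: payoffs [3, 3, 2] → best response X/Y (payoff 3)
  P2 vs C: payoffs [1, 0, 0] → best response X (payoff 1)
Mutual best responses: (B,X) → Nash equilibria.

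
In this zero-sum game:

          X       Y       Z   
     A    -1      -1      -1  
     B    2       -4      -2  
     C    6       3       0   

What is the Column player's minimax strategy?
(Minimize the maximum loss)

Column should play Z, value = 0

Work:
Column player minimizes Row's maximum payoff:
Column X: max payoff to Row = 6
Column Y: max payoff to Row = 3
Column Z: max payoff to Row = 0
Minimum is 0, achieved by column Z.
Minimax strategy: Z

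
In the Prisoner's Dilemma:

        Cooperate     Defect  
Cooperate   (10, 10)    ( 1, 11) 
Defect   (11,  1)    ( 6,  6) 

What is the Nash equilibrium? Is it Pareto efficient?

(Defect, Defect) is NE; not Pareto efficient

Work:
Defect dominates Cooperate for both players:
If P2 cooperates: Defect (11) > Cooperate (10)
If P2 defects: Defect (6) > Cooperate (1)
NE: (Defect, Defect) with payoff (6, 6)
But (Cooperate, Cooperate) = (10, 10) Pareto dominates (6, 6)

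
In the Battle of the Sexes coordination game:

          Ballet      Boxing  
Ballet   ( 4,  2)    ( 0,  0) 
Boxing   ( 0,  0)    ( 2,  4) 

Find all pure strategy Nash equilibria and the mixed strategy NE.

Pure NE: (Ballet, Ballet) and (Boxing, Boxing); Mixed NE: p = 0.6667, q = 0.3333

Work:
Check pure NE:
(Ballet, Ballet): (4, 2) - no unilateral deviation beneficial
(Boxing, Boxing): (2, 4) - no unilateral deviation beneficial
Mixed NE: P1 plays Ballet with p = 0.6667, P2 plays Ballet with q = 0.3333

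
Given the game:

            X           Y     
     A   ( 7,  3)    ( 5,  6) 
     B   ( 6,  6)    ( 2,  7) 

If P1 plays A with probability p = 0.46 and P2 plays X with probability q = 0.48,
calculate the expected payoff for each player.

E[P1] = 4.8584, E[P2] = 5.6184

Work:
E[P1] = p·q·π₁(A,X) + p·(1-q)·π₁(A,Y) + (1-p)·q·π₁(B,X) + (1-p)·(1-q)·π₁(B,Y)
= 0.46·0.48·7 + 0.46·0.52·5 + 0.54·0.48·6 + 0.54·0.52·2
= 4.8584

E[P2] = 5.6184 (similar calculation)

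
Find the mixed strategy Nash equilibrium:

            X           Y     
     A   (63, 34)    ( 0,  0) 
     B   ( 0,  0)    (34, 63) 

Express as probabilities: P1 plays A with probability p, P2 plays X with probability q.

p = 0.6495, q = 0.3505

Work:
Find probabilities that make opponent indifferent:
P2 chooses q to make P1 indifferent between A and B
P1 chooses p to make P2 indifferent between X and Y
Mixed NE: P1 plays (A: 0.6495, B: 0.3505), P2 plays (X: 0.3505, Y: 0.6495)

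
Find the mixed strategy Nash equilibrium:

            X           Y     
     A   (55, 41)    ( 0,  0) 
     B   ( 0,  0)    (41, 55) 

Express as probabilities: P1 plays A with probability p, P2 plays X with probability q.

p = 0.5729, q = 0.4271

Work:
Find probabilities that make opponent indifferent:
P2 chooses q to make P1 indifferent between A and B
P1 chooses p to make P2 indifferent between X and Y
Mixed NE: P1 plays (A: 0.5729, B: 0.4271), P2 plays (X: 0.4271, Y: 0.5729)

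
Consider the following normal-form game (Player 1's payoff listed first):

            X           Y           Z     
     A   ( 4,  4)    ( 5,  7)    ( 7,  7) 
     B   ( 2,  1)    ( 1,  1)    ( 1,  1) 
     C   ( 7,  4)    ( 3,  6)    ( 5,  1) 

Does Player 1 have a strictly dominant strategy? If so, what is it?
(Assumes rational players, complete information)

No strictly dominant strategy exists for Player 1

Work:
A strategy strictly dominates another if it gives a strictly higher payoff against every opponent action. Compare each pair of P1's strategies column-by-column:
  A vs B: [4 vs 2, 5 vs 1, 7 vs 1] → A strictly dominates B
  A vs C: [4 vs 7, 5 vs 3, 7 vs 5] → A does not strictly dominate C (column X: 4 ≤ 7)
  B vs A: [2 vs 4, 1 vs 5, 1 vs 7] → B does not strictly dominate A (column X: 2 ≤ 4)
  B vs C: [2 vs 7, 1 vs 3, 1 vs 5] → B does not strictly dominate C (column X: 2 ≤ 7)
  C vs A: [7 vs 4, 3 vs 5, 5 vs 7] → C does not strictly dominate A (column Y: 3 ≤ 5)
  C vs B: [7 vs 2, 3 vs 1, 5 vs 1] → C strictly dominates B
No single strategy strictly dominates all others → no strictly dominant strategy.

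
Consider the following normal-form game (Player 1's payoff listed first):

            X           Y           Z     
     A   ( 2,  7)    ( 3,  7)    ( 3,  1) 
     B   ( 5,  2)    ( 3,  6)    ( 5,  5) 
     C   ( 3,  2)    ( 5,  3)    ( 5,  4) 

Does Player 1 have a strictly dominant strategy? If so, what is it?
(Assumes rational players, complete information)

No strictly dominant strategy exists for Player 1

Work:
A strategy strictly dominates another if it gives a strictly higher payoff against every opponent action. Compare each pair of P1's strategies column-by-column:
  A vs B: [2 vs 5, 3 vs 3, 3 vs 5] → A does not strictly dominate B (column X: 2 ≤ 5)
  A vs C: [2 vs 3, 3 vs 5, 3 vs 5] → A does not strictly dominate C (column X: 2 ≤ 3)
  B vs A: [5 vs 2, 3 vs 3, 5 vs 3] → B does not strictly dominate A (column Y: 3 ≤ 3)
  B vs C: [5 vs 3, 3 vs 5, 5 vs 5] → B does not strictly dominate C (column Y: 3 ≤ 5)
  C vs A: [3 vs 2, 5 vs 3, 5 vs 3] → C strictly dominates A
  C vs B: [3 vs 5, 5 vs 3, 5 vs 5] → C does not strictly dominate B (column X: 3 ≤ 5)
No single strategy strictly dominates all others → no strictly dominant strategy.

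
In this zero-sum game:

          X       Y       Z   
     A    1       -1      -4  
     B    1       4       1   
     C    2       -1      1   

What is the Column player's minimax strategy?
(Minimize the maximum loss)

Column should play Z, value = 1

Work:
Column player minimizes Row's maximum payoff:
Column X: max payoff to Row = 2
Column Y: max payoff to Row = 4
Column Z: max payoff to Row = 1
Minimum is 1, achieved by column Z.
Minimax strategy: Z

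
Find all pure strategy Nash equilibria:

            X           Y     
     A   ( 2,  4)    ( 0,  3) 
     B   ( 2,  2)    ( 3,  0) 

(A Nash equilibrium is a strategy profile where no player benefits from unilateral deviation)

Nash equilibrium: (A, X), (B, X)

Work:
Best responses:
  P1 vs X: payoffs [2, 2] → best response A/B (payoff 2)
  P1 vs Y: payoffs [0, 3] → best response B (payoff 3)
  P2 vs A: payoffs [4, 3] → best response X (payoff 4)
  P2 vs B: payoffs [2, 0] → best response X (payoff 2)
Mutual best responses: (A,X), (B,X) → Nash equilibria.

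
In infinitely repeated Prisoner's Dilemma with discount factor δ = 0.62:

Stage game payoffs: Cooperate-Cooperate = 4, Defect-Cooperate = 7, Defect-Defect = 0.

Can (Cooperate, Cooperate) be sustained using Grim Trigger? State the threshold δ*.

δ* = 0.4286; since δ = 0.62 ≥ 0.4286, cooperation can be sustained

Work:
For Grim Trigger:
Cooperate forever: 4/(1-δ)
Defect then punished: 7 + 0·δ/(1-δ)
Need: 4/(1-δ) ≥ 7 + 0·δ/(1-δ)
Solving: δ ≥ (T-R)/(T-P) = (7-4)/(7-0) = 0.4286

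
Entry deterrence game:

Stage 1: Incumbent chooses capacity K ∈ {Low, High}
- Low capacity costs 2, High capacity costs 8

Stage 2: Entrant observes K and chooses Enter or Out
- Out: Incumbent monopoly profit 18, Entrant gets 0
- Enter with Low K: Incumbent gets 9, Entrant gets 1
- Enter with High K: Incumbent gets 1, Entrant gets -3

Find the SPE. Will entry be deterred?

SPE: (High, Enter|Low, Out|High); Entry deterred. Incumbent net profit = 10

Work:
After Low K: Entrant enters (1 > 0)
After High K: Entrant stays out (-3 < 0)
Incumbent: Low → 9−2=7, High → 18−8=10
Incumbent chooses High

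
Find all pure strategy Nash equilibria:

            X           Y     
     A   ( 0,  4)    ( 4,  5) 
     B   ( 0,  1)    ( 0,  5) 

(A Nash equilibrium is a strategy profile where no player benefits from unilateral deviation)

Nash equilibrium: (A, Y)

Work:
Best responses:
  P1 vs X: payoffs [0, 0] → best response A/B (payoff 0)
  P1 vs Y: payoffs [4, 0] → best response A (payoff 4)
  P2 vs A: payoffs [4, 5] → best response Y (payoff 5)
  P2 vs B: payoffs [1, 5] → best response Y (payoff 5)
Mutual best responses: (A,Y) → Nash equilibria.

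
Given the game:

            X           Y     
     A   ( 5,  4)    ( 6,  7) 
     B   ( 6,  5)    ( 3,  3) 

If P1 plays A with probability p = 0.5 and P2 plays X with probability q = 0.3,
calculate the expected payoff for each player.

E[P1] = 4.8, E[P2] = 4.85

Work:
E[P1] = p·q·π₁(A,X) + p·(1-q)·π₁(A,Y) + (1-p)·q·π₁(B,X) + (1-p)·(1-q)·π₁(B,Y)
= 0.5·0.3·5 + 0.5·0.7·6 + 0.5·0.3·6 + 0.5·0.7·3
= 4.8

E[P2] = 4.85 (similar calculation)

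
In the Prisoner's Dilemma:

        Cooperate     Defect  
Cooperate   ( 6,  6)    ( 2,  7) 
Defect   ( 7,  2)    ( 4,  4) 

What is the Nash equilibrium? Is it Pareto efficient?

(Defect, Defect) is NE; not Pareto efficient

Work:
Defect dominates Cooperate for both players:
If P2 cooperates: Defect (7) > Cooperate (6)
If P2 defects: Defect (4) > Cooperate (2)
NE: (Defect, Defect) with payoff (4, 4)
But (Cooperate, Cooperate) = (6, 6) Pareto dominates (4, 4)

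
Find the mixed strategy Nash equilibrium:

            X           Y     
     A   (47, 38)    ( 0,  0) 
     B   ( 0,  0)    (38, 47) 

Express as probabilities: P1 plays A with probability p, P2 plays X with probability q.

p = 0.5529, q = 0.4471

Work:
Find probabilities that make opponent indifferent:
P2 chooses q to make P1 indifferent between A and B
P1 chooses p to make P2 indifferent between X and Y
Mixed NE: P1 plays (A: 0.5529, B: 0.4471), P2 plays (X: 0.4471, Y: 0.5529)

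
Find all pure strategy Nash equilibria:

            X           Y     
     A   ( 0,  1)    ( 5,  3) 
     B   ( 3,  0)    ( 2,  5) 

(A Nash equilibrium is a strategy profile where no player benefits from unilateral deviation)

Nash equilibrium: (A, Y)

Work:
Best responses:
  P1 vs X: payoffs [0, 3] → best response B (payoff 3)
  P1 vs Y: payoffs [5, 2] → best response A (payoff 5)
  P2 vs A: payoffs [1, 3] → best response Y (payoff 3)
  P2 vs B: payoffs [0, 5] → best response Y (payoff 5)
Mutual best responses: (A,Y) → Nash equilibria.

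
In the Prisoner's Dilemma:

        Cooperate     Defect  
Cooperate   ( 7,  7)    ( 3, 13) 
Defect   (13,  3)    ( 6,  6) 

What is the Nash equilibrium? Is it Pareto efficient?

(Defect, Defect) is NE; not Pareto efficient

Work:
Defect dominates Cooperate for both players:
If P2 cooperates: Defect (13) > Cooperate (7)
If P2 defects: Defect (6) > Cooperate (3)
NE: (Defect, Defect) with payoff (6, 6)
But (Cooperate, Cooperate) = (7, 7) Pareto dominates (6, 6)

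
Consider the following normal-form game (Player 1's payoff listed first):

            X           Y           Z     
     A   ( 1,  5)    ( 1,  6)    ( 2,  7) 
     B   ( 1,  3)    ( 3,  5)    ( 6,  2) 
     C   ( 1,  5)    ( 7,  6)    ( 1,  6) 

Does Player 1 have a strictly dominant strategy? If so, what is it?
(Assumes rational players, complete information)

No strictly dominant strategy exists for Player 1

Work:
A strategy strictly dominates another if it gives a strictly higher payoff against every opponent action. Compare each pair of P1's strategies column-by-column:
  A vs B: [1 vs 1, 1 vs 3, 2 vs 6] → A does not strictly dominate B (column X: 1 ≤ 1)
  A vs C: [1 vs 1, 1 vs 7, 2 vs 1] → A does not strictly dominate C (column X: 1 ≤ 1)
  B vs A: [1 vs 1, 3 vs 1, 6 vs 2] → B does not strictly dominate A (column X: 1 ≤ 1)
  B vs C: [1 vs 1, 3 vs 7, 6 vs 1] → B does not strictly dominate C (column X: 1 ≤ 1)
  C vs A: [1 vs 1, 7 vs 1, 1 vs 2] → C does not strictly dominate A (column X: 1 ≤ 1)
  C vs B: [1 vs 1, 7 vs 3, 1 vs 6] → C does not strictly dominate B (column X: 1 ≤ 1)
No single strategy strictly dominates all others → no strictly dominant strategy.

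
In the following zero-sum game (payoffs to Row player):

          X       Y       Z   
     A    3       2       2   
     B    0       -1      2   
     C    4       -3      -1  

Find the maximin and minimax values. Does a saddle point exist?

Maximin = 2, Minimax = 2, Saddle: True

Work:
Row minimums: [2, -1, -3] → maximin = 2
Column maximums: [4, 2, 2] → minimax = 2
Saddle point exists! Game value = 2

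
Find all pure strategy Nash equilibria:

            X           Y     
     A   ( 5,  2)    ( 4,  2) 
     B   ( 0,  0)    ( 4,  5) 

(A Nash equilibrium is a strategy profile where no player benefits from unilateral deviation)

Nash equilibrium: (A, X), (A, Y), (B, Y)

Work:
Best responses:
  P1 vs X: payoffs [5, 0] → best response A (payoff 5)
  P1 vs Y: payoffs [4, 4] → best response A/B (payoff 4)
  P2 vs A: payoffs [2, 2] → best response X/Y (payoff 2)
  P2 vs B: payoffs [0, 5] → best response Y (payoff 5)
Mutual best responses: (A,X), (A,Y), (B,Y) → Nash equilibria.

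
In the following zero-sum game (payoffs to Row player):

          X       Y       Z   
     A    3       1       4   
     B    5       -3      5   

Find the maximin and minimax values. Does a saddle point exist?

Maximin = 1, Minimax = 1, Saddle: True

Work:
Row minimums: [1, -3] → maximin = 1
Column maximums: [5, 1, 5] → minimax = 1
Saddle point exists! Game value = 1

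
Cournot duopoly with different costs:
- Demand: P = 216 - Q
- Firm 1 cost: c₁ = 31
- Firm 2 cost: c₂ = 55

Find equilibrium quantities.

q₁* = 69.67, q₂* = 45.67

Work:
Reaction: q₁ = (216 - 31 - q₂)/2
Reaction: q₂ = (216 - 55 - q₁)/2
Solve simultaneously:
q₁* = (216 - 2×31 + 55)/3 = 69.67
q₂* = (216 - 2×55 + 31)/3 = 45.67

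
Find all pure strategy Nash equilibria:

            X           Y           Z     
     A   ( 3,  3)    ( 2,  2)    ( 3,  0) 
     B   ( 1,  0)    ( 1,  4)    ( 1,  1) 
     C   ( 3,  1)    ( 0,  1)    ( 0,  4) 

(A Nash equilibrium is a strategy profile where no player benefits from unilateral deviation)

Nash equilibrium: (A, X)

Work:
Best responses:
  P1 vs X: payoffs [3, 1, 3] → best response A/C (payoff 3)
  P1 vs Y: payoffs [2, 1, 0] → best response A (payoff 2)
  P1 vs Z: payoffs [3, 1, 0] → best response A (payoff 3)
  P2 vs A: payoffs [3, 2, 0] → best response X (payoff 3)
  P2 vs B: payoffs [0, 4, 1] → best response Y (payoff 4)
  P2 vs C: payoffs [1, 1, 4] → best response Z (payoff 4)
Mutual best responses: (A,X) → Nash equilibria.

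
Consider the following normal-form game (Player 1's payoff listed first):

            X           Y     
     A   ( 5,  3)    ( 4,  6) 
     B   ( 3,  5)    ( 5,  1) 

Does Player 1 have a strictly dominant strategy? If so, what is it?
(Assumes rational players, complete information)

No strictly dominant strategy exists for Player 1

Work:
A strategy strictly dominates another if it gives a strictly higher payoff against every opponent action. Compare each pair of P1's strategies column-by-column:
  A vs B: [5 vs 3, 4 vs 5] → A does not strictly dominate B (column Y: 4 ≤ 5)
  B vs A: [3 vs 5, 5 vs 4] → B does not strictly dominate A (column X: 3 ≤ 5)
No single strategy strictly dominates all others → no strictly dominant strategy.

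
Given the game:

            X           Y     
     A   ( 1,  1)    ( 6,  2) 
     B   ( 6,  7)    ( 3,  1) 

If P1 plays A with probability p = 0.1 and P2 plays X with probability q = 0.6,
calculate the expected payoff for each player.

E[P1] = 4.62, E[P2] = 4.28

Work:
E[P1] = p·q·π₁(A,X) + p·(1-q)·π₁(A,Y) + (1-p)·q·π₁(B,X) + (1-p)·(1-q)·π₁(B,Y)
= 0.1·0.6·1 + 0.1·0.4·6 + 0.9·0.6·6 + 0.9·0.4·3
= 4.62

E[P2] = 4.28 (similar calculation)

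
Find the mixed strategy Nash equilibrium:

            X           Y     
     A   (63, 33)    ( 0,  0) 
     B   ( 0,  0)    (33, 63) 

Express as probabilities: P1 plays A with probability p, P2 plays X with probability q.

p = 0.6562, q = 0.3438

Work:
Find probabilities that make opponent indifferent:
P2 chooses q to make P1 indifferent between A and B
P1 chooses p to make P2 indifferent between X and Y
Mixed NE: P1 plays (A: 0.6562, B: 0.3438), P2 plays (X: 0.3438, Y: 0.6562)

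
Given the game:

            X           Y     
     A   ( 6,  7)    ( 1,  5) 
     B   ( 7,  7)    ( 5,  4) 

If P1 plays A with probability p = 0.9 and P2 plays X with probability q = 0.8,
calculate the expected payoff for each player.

E[P1] = 5.16, E[P2] = 6.58

Work:
E[P1] = p·q·π₁(A,X) + p·(1-q)·π₁(A,Y) + (1-p)·q·π₁(B,X) + (1-p)·(1-q)·π₁(B,Y)
= 0.9·0.8·6 + 0.9·0.2·1 + 0.1·0.8·7 + 0.1·0.2·5
= 5.16

E[P2] = 6.58 (similar calculation)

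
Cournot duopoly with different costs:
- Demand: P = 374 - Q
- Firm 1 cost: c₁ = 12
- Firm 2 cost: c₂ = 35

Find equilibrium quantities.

q₁* = 128.33, q₂* = 105.33

Work:
Reaction: q₁ = (374 - 12 - q₂)/2
Reaction: q₂ = (374 - 35 - q₁)/2
Solve simultaneously:
q₁* = (374 - 2×12 + 35)/3 = 128.33
q₂* = (374 - 2×35 + 12)/3 = 105.33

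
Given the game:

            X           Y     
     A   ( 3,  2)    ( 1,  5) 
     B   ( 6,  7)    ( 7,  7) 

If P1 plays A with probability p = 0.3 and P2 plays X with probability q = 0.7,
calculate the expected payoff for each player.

E[P1] = 5.13, E[P2] = 5.77

Work:
E[P1] = p·q·π₁(A,X) + p·(1-q)·π₁(A,Y) + (1-p)·q·π₁(B,X) + (1-p)·(1-q)·π₁(B,Y)
= 0.3·0.7·3 + 0.3·0.3·1 + 0.7·0.7·6 + 0.7·0.3·7
= 5.13

E[P2] = 5.77 (similar calculation)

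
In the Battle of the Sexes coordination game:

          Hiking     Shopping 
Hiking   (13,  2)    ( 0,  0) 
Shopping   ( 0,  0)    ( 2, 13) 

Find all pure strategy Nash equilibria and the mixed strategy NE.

Pure NE: (Hiking, Hiking) and (Shopping, Shopping); Mixed NE: p = 0.8667, q = 0.1333

Work:
Check pure NE:
(Hiking, Hiking): (13, 2) - no unilateral deviation beneficial
(Shopping, Shopping): (2, 13) - no unilateral deviation beneficial
Mixed NE: P1 plays Hiking with p = 0.8667, P2 plays Hiking with q = 0.1333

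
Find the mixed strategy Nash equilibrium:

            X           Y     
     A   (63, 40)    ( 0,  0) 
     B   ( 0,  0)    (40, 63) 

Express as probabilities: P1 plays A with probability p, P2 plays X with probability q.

p = 0.6117, q = 0.3883

Work:
Find probabilities that make opponent indifferent:
P2 chooses q to make P1 indifferent between A and B
P1 chooses p to make P2 indifferent between X and Y
Mixed NE: P1 plays (A: 0.6117, B: 0.3883), P2 plays (X: 0.3883, Y: 0.6117)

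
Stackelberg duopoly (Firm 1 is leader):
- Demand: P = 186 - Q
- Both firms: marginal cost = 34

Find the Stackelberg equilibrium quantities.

q₁* (leader) = 76.0, q₂* (follower) = 38.0

Work:
Follower's reaction: q₂ = (a - c - q₁)/2
Leader substitutes: π₁ = q₁·(a - q₁ - (a-c-q₁)/2 - c)
FOC: q₁* = (186 - 34)/2 = 76.00
Then: q₂* = (186 - 34 - 76.0)/2 = 38.00
Leader has first-mover advantage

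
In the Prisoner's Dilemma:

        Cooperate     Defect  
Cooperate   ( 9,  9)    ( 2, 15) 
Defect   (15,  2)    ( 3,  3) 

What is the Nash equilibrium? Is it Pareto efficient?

(Defect, Defect) is NE; not Pareto efficient

Work:
Defect dominates Cooperate for both players:
If P2 cooperates: Defect (15) > Cooperate (9)
If P2 defects: Defect (3) > Cooperate (2)
NE: (Defect, Defect) with payoff (3, 3)
But (Cooperate, Cooperate) = (9, 9) Pareto dominates (3, 3)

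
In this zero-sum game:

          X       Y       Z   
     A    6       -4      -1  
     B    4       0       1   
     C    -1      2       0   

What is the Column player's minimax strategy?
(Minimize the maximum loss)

Column should play Z, value = 1

Work:
Column player minimizes Row's maximum payoff:
Column X: max payoff to Row = 6
Column Y: max payoff to Row = 2
Column Z: max payoff to Row = 1
Minimum is 1, achieved by column Z.
Minimax strategy: Z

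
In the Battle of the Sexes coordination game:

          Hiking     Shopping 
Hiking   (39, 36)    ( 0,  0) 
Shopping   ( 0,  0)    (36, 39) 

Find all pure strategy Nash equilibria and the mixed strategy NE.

Pure NE: (Hiking, Hiking) and (Shopping, Shopping); Mixed NE: p = 0.52, q = 0.48

Work:
Check pure NE:
(Hiking, Hiking): (39, 36) - no unilateral deviation beneficial
(Shopping, Shopping): (36, 39) - no unilateral deviation beneficial
Mixed NE: P1 plays Hiking with p = 0.52, P2 plays Hiking with q = 0.48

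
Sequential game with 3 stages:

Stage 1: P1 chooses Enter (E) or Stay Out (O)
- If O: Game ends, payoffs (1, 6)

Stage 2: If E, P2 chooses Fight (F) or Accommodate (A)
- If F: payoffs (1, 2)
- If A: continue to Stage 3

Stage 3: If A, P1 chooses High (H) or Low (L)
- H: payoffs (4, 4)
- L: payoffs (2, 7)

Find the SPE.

SPE: (E, A, H); Outcome (4, 4)

Work:
Stage 3: P1 chooses H (4 vs 2)
Stage 2: P2: F->2, A->4 (anticipating H). Choose A
Stage 1: P1: O->1, E->4 (anticipating A, H). Choose E
SPE path: E -> A -> H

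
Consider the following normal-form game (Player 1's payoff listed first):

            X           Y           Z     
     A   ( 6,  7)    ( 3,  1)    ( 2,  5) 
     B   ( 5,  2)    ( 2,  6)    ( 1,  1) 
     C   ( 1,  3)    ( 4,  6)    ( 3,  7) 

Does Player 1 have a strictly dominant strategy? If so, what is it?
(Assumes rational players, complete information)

No strictly dominant strategy exists for Player 1

Work:
A strategy strictly dominates another if it gives a strictly higher payoff against every opponent action. Compare each pair of P1's strategies column-by-column:
  A vs B: [6 vs 5, 3 vs 2, 2 vs 1] → A strictly dominates B
  A vs C: [6 vs 1, 3 vs 4, 2 vs 3] → A does not strictly dominate C (column Y: 3 ≤ 4)
  B vs A: [5 vs 6, 2 vs 3, 1 vs 2] → B does not strictly dominate A (column X: 5 ≤ 6)
  B vs C: [5 vs 1, 2 vs 4, 1 vs 3] → B does not strictly dominate C (column Y: 2 ≤ 4)
  C vs A: [1 vs 6, 4 vs 3, 3 vs 2] → C does not strictly dominate A (column X: 1 ≤ 6)
  C vs B: [1 vs 5, 4 vs 2, 3 vs 1] → C does not strictly dominate B (column X: 1 ≤ 5)
No single strategy strictly dominates all others → no strictly dominant strategy.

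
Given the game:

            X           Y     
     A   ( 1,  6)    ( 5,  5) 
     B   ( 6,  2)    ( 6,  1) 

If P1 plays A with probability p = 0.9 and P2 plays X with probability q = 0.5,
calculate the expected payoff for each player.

E[P1] = 3.3, E[P2] = 5.1

Work:
E[P1] = p·q·π₁(A,X) + p·(1-q)·π₁(A,Y) + (1-p)·q·π₁(B,X) + (1-p)·(1-q)·π₁(B,Y)
= 0.9·0.5·1 + 0.9·0.5·5 + 0.1·0.5·6 + 0.1·0.5·6
= 3.3

E[P2] = 5.1 (similar calculation)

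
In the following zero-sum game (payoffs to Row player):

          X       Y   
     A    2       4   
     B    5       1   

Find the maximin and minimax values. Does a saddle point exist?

Maximin = 2, Minimax = 4, Saddle: False

Work:
Row minimums: [2, 1] → maximin = 2
Column maximums: [5, 4] → minimax = 4
No saddle point (maximin ≠ minimax). Mixed strategy needed.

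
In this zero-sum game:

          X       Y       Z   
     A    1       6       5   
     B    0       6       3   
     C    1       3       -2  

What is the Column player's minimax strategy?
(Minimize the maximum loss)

Column should play X, value = 1

Work:
Column player minimizes Row's maximum payoff:
Column X: max payoff to Row = 1
Column Y: max payoff to Row = 6
Column Z: max payoff to Row = 5
Minimum is 1, achieved by column X.
Minimax strategy: X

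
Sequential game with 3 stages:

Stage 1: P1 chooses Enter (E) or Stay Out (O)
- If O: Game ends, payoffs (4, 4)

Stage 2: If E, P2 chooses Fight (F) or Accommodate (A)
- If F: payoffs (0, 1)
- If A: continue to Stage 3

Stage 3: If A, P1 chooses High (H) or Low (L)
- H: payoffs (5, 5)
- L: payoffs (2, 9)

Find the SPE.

SPE: (E, A, H); Outcome (5, 5)

Work:
Stage 3: P1 chooses H (5 vs 2)
Stage 2: P2: F->1, A->5 (anticipating H). Choose A
Stage 1: P1: O->4, E->5 (anticipating A, H). Choose E
SPE path: E -> A -> H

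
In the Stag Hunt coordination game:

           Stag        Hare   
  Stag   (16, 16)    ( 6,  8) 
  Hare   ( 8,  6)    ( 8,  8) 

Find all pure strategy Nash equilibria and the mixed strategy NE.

Pure NE: (Stag, Stag) and (Hare, Hare); Mixed NE: p = 0.2, q = 0.2

Work:
Check pure NE:
(Stag, Stag): (16, 16) - no unilateral deviation beneficial
(Hare, Hare): (8, 8) - no unilateral deviation beneficial
Mixed NE: P1 plays Stag with p = 0.2, P2 plays Stag with q = 0.2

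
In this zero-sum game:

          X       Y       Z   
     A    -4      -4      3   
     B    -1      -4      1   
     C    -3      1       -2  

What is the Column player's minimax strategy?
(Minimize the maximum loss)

Column should play X, value = -1

Work:
Column player minimizes Row's maximum payoff:
Column X: max payoff to Row = -1
Column Y: max payoff to Row = 1
Column Z: max payoff to Row = 3
Minimum is -1, achieved by column X.
Minimax strategy: X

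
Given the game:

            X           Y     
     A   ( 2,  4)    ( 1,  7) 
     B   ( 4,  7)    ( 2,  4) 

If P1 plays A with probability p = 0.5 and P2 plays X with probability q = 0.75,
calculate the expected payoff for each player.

E[P1] = 2.625, E[P2] = 5.5

Work:
E[P1] = p·q·π₁(A,X) + p·(1-q)·π₁(A,Y) + (1-p)·q·π₁(B,X) + (1-p)·(1-q)·π₁(B,Y)
= 0.5·0.75·2 + 0.5·0.25·1 + 0.5·0.75·4 + 0.5·0.25·2
= 2.625

E[P2] = 5.5 (similar calculation)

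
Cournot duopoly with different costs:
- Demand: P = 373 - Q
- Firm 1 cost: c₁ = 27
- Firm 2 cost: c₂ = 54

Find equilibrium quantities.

q₁* = 124.33, q₂* = 97.33

Work:
Reaction: q₁ = (373 - 27 - q₂)/2
Reaction: q₂ = (373 - 54 - q₁)/2
Solve simultaneously:
q₁* = (373 - 2×27 + 54)/3 = 124.33
q₂* = (373 - 2×54 + 27)/3 = 97.33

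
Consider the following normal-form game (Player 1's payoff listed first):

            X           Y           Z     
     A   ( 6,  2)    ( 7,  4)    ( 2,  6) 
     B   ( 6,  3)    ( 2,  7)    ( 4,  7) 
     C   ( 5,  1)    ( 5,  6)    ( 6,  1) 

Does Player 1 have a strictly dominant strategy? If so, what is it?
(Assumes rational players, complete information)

No strictly dominant strategy exists for Player 1

Work:
A strategy strictly dominates another if it gives a strictly higher payoff against every opponent action. Compare each pair of P1's strategies column-by-column:
  A vs B: [6 vs 6, 7 vs 2, 2 vs 4] → A does not strictly dominate B (column X: 6 ≤ 6)
  A vs C: [6 vs 5, 7 vs 5, 2 vs 6] → A does not strictly dominate C (column Z: 2 ≤ 6)
  B vs A: [6 vs 6, 2 vs 7, 4 vs 2] → B does not strictly dominate A (column X: 6 ≤ 6)
  B vs C: [6 vs 5, 2 vs 5, 4 vs 6] → B does not strictly dominate C (column Y: 2 ≤ 5)
  C vs A: [5 vs 6, 5 vs 7, 6 vs 2] → C does not strictly dominate A (column X: 5 ≤ 6)
  C vs B: [5 vs 6, 5 vs 2, 6 vs 4] → C does not strictly dominate B (column X: 5 ≤ 6)
No single strategy strictly dominates all others → no strictly dominant strategy.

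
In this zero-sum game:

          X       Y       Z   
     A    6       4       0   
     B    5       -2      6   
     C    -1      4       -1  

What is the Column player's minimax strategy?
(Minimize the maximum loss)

Column should play Y, value = 4

Work:
Column player minimizes Row's maximum payoff:
Column X: max payoff to Row = 6
Column Y: max payoff to Row = 4
Column Z: max payoff to Row = 6
Minimum is 4, achieved by column Y.
Minimax strategy: Y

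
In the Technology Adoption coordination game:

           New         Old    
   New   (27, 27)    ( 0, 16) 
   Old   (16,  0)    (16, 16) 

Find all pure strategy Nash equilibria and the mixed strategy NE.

Pure NE: (New, New) and (Old, Old); Mixed NE: p = 0.5926, q = 0.5926

Work:
Check pure NE:
(New, New): (27, 27) - no unilateral deviation beneficial
(Old, Old): (16, 16) - no unilateral deviation beneficial
Mixed NE: P1 plays New with p = 0.5926, P2 plays New with q = 0.5926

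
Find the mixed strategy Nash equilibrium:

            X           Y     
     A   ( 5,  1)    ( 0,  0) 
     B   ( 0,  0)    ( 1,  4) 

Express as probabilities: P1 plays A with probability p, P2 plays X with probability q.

p = 0.8, q = 0.1667

Work:
Find probabilities that make opponent indifferent:
P2 chooses q to make P1 indifferent between A and B
P1 chooses p to make P2 indifferent between X and Y
Mixed NE: P1 plays (A: 0.8, B: 0.2), P2 plays (X: 0.1667, Y: 0.8333)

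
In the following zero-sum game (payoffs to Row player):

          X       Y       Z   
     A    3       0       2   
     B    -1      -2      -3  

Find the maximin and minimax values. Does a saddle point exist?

Maximin = 0, Minimax = 0, Saddle: True

Work:
Row minimums: [0, -3] → maximin = 0
Column maximums: [3, 0, 2] → minimax = 0
Saddle point exists! Game value = 0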